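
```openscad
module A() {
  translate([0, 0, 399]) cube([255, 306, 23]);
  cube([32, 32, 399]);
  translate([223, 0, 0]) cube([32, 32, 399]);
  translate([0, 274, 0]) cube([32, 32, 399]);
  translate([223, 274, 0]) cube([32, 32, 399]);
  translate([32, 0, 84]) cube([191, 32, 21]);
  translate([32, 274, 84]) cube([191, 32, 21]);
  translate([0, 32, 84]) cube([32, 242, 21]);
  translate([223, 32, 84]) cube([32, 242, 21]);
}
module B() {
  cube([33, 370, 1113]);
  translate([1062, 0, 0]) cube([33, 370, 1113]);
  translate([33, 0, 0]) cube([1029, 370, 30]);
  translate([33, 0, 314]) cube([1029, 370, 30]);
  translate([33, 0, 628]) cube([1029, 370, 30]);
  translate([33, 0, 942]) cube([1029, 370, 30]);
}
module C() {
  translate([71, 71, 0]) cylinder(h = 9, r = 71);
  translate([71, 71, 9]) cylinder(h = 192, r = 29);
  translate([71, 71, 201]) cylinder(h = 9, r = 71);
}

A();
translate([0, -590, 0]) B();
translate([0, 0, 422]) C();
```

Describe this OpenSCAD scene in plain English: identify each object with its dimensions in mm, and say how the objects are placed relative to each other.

A is a four-legged stool. The seat is a 255×306×23 mm slab whose top surface is at z = 422 mm; four square legs, each 32×32 mm in cross-section, run from the floor (z = 0) to the underside of the seat, each flush with a corner of the seat. Four stretchers, 32 mm wide and 21 mm tall, connect adjacent legs with their undersides at z = 84 mm, each running between the inner faces of the legs it joins and aligned with the legs' outer faces on the other axis.

B is a bookshelf 1095 mm wide overall, 370 mm deep and 1113 mm tall. The two sides are 33 mm thick vertical panels. 4 horizontal shelves of 30 mm thickness span between the inner faces of the sides; the lowest shelf sits on the floor and shelves are stacked with a clear vertical gap of 284 mm between each pair.

C is a spool: two coaxial disc flanges of radius 71 mm and thickness 9 mm, joined by a core cylinder of radius 29 mm and height 192 mm. The lower flange rests on z = 0 and the three cylinders share a vertical axis.

The bookshelf is on the floor beside the stool on its −y side. The spool is on top of the stool.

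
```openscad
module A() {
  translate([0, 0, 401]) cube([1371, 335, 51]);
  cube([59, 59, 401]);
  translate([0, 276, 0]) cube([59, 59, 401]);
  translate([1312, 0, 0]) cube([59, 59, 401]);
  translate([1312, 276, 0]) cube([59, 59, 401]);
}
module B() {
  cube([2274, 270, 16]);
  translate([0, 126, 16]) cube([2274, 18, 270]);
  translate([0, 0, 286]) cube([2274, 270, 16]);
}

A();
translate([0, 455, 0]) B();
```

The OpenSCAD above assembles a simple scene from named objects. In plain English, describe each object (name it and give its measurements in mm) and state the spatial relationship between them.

A is a long wooden bench with a 1371 mm (x) × 335 mm (y) seat, 51 mm thick, its top surface 452 mm above the floor. Four 59 mm square legs at the seat corners, flush with the edges, run from z = 0 to the seat underside.

B is an I-beam lying along x, 2274 mm long. Overall section height 302 mm. Two flanges 270 mm wide (y) and 16 mm thick, one on the floor and one at the top; a web 18 mm thick runs between them, centred on the flange width.

The I-beam is on the floor beside the bench on its +y side.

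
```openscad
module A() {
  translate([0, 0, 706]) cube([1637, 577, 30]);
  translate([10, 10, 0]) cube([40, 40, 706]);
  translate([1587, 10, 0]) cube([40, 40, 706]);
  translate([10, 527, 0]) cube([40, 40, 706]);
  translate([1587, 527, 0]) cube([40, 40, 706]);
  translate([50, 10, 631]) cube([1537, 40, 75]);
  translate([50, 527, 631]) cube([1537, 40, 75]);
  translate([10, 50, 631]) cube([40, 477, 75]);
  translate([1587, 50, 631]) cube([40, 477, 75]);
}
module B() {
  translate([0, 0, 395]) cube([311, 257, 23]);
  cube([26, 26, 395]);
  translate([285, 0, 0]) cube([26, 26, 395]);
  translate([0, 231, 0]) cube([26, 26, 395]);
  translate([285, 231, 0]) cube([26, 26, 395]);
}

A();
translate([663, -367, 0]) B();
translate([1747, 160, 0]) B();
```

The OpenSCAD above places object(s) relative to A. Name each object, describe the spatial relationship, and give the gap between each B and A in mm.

Each stool's nearest face is 110 mm from the table's bounding box.

A is a table. B is a stool. Two stools sit around the table at the −y, +x sides. The gap between each stool and the table is 110 mm.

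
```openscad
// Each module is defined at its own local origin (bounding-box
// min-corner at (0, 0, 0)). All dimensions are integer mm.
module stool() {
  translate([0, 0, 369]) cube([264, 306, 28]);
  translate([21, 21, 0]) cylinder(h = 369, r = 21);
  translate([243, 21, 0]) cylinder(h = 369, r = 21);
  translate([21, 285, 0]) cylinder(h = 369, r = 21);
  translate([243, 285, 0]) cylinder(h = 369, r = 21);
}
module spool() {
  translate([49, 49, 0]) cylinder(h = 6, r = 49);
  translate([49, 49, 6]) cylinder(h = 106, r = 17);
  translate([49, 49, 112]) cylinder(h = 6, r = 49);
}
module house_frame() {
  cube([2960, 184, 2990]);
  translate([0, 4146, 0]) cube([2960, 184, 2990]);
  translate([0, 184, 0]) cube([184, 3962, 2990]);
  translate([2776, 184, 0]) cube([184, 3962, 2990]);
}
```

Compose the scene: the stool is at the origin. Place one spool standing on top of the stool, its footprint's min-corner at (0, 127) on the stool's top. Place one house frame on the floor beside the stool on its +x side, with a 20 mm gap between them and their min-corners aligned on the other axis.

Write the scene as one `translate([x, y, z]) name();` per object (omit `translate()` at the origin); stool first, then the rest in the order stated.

stool();
translate([0, 127, 397]) spool();
translate([284, 0, 0]) house_frame();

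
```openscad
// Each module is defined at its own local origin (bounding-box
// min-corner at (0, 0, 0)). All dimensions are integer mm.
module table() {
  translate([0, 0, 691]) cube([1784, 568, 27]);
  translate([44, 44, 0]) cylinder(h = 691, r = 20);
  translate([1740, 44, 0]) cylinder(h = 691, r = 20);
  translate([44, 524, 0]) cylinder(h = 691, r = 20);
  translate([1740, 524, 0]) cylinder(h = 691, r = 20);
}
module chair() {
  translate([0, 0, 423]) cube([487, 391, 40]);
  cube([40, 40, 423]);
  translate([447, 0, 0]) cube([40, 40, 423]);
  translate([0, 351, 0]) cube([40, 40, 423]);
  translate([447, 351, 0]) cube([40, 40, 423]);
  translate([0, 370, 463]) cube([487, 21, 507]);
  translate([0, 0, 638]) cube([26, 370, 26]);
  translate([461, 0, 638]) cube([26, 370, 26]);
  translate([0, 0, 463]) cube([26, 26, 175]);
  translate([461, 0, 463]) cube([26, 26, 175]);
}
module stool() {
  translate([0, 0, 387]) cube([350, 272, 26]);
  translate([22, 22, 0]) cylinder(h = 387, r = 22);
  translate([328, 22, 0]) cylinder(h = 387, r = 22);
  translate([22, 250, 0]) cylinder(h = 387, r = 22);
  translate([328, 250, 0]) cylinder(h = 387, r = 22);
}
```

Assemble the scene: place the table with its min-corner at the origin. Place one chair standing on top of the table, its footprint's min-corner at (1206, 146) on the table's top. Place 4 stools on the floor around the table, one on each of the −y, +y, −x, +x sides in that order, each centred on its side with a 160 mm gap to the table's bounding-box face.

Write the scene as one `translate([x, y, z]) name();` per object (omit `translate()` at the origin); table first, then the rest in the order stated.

table();
translate([1206, 146, 718]) chair();
translate([717, -432, 0]) stool();
translate([717, 728, 0]) stool();
translate([-510, 148, 0]) stool();
translate([1944, 148, 0]) stool();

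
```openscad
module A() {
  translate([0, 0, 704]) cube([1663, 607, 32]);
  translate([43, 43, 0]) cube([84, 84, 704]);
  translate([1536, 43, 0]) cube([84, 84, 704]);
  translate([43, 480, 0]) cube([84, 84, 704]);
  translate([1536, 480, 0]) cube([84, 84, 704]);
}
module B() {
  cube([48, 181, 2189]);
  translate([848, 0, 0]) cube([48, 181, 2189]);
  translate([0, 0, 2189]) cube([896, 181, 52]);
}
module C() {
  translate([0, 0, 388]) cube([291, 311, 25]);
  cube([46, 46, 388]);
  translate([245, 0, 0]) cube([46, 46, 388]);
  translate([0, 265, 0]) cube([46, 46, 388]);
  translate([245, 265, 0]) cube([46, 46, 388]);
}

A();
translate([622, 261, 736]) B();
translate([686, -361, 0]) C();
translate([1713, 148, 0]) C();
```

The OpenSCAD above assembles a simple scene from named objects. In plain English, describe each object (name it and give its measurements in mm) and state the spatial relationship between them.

A is a table: top 1663 mm (x) × 607 mm (y), 32 mm thick, upper face at z = 736 mm, on four 84×84 mm square legs, each inset 43 mm from the nearest pair of top edges, running from z = 0 to the bottom of the top.

B is a door frame. The clear opening is 800 mm wide and 2189 mm high. Two 48 mm wide jambs, 181 mm deep, stand either side of the opening from the floor to the top of the opening. A 52 mm thick head sits across the top of both jambs, spanning the full outside width of the frame.

C is a simple wooden stool: a rectangular seat 291 mm (x) by 311 mm (y), 25 mm thick, top face at z = 413 mm, on four square legs, each 46×46 mm in cross-section. The legs rest on z = 0, each flush with a corner of the seat.

The door frame is on top of the table. Two stools sit around the table at the −y, +x sides.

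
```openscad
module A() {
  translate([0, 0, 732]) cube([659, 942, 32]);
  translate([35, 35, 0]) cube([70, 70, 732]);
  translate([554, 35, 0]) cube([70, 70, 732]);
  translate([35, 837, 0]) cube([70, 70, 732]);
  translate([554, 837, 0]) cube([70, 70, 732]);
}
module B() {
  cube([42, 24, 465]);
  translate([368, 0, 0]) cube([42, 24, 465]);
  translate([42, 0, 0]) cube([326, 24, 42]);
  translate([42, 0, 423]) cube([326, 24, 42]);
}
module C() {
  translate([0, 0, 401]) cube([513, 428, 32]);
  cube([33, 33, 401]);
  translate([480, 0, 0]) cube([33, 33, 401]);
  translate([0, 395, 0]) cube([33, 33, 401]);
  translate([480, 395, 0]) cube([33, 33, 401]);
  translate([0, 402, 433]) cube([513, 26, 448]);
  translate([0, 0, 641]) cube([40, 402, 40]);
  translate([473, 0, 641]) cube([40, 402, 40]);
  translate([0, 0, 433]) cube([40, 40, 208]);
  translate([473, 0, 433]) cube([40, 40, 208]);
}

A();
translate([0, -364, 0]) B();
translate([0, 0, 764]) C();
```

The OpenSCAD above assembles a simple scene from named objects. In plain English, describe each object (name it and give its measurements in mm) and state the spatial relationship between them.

A is a rectangular dining table. The top is 659×942×32 mm with its upper surface at z = 764 mm. It stands on four 70×70 mm square legs, each inset 35 mm from the nearest pair of top edges, running from the floor to the underside of the top.

B is a picture frame with a 326×381 mm rectangular opening (x by z) and a uniform 42 mm border on every side. Frame depth is 24 mm along y. It is built from two vertical stiles running the full outside height and two horizontal rails spanning the gap between the stiles.

C is a chair: 513×428 mm seat, 32 mm thick, top at z = 433 mm, on four 33 mm square corner legs flush with the seat edges. A 26 mm thick backrest slab spans the full seat width, extending 448 mm above the seat top, its back face flush with the seat's +y edge. Two armrests of 40×40 mm section run along each side from the seat's front edge to the front of the backrest, top faces 248 mm above the seat top and outer faces flush with the seat's x-edges; a 40×40 mm post under the front of each armrest stands on the seat at the front corner.

The picture frame is on the floor beside the table on its −y side. The chair is on top of the table.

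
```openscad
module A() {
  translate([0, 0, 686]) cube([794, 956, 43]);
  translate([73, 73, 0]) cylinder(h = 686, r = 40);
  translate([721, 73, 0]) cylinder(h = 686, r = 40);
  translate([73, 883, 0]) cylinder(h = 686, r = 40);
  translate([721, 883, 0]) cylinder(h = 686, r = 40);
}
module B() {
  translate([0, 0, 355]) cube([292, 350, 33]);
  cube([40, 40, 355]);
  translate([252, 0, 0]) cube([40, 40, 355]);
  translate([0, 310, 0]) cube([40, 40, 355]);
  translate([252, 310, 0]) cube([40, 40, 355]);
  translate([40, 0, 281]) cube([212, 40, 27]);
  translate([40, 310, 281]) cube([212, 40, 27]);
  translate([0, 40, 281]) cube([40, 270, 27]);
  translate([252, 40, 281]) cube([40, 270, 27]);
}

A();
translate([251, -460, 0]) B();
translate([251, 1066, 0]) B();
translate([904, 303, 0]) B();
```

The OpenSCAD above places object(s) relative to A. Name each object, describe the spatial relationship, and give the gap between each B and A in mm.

A is a table. B is a stool. Three stools sit around the table at the −y, +y, +x sides. The gap between each stool and the table is 110 mm.

Each stool's nearest face is 110 mm from the table's bounding box.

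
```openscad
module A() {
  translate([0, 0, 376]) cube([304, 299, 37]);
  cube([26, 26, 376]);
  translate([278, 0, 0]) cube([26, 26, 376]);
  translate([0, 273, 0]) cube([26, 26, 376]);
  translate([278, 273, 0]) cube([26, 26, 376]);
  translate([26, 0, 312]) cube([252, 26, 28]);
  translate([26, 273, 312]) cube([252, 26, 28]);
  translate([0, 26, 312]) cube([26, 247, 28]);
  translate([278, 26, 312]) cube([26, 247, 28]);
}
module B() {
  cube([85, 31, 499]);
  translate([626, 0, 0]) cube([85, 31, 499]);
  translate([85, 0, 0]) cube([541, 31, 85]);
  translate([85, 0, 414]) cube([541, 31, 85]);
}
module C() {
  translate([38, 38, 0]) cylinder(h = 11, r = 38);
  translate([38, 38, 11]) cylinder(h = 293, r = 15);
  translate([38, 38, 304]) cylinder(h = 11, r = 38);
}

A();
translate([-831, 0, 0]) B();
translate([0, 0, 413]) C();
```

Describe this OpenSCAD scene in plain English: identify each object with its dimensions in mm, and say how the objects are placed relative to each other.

A is a four-legged stool. The seat is a 304×299×37 mm slab whose top surface is at z = 413 mm; four square legs, each 26×26 mm in cross-section, run from the floor (z = 0) to the underside of the seat, each flush with a corner of the seat. Four stretchers, 26 mm wide and 28 mm tall, connect adjacent legs with their undersides at z = 312 mm, each running between the inner faces of the legs it joins and aligned with the legs' outer faces on the other axis.

B is a rectangular picture frame lying in the x–z plane (depth along y). The opening is 541 mm wide (x) by 329 mm tall (z), surrounded by a border 85 mm wide on all four sides. The frame is 31 mm deep and is made of two full-height vertical stiles with two horizontal rails fitted between them.

C is a spool: two coaxial disc flanges of radius 38 mm and thickness 11 mm, joined by a core cylinder of radius 15 mm and height 293 mm. The lower flange rests on z = 0 and the three cylinders share a vertical axis.

The picture frame is on the floor beside the stool on its −x side. The spool is on top of the stool.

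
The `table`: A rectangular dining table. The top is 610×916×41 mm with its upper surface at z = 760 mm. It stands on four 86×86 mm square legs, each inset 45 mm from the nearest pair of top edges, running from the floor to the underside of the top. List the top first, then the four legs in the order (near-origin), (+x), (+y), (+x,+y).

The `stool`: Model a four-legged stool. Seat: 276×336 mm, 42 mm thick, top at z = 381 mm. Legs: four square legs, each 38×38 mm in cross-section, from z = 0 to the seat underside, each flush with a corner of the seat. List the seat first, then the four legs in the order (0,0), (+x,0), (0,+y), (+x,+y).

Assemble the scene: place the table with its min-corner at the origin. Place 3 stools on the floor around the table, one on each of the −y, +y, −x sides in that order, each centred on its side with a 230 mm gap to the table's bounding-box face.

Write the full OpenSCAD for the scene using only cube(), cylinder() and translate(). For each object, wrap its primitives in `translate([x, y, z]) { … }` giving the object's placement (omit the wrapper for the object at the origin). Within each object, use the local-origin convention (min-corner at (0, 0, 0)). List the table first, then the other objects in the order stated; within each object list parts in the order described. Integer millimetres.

translate([0, 0, 719]) cube([610, 916, 41]);
translate([45, 45, 0]) cube([86, 86, 719]);
translate([479, 45, 0]) cube([86, 86, 719]);
translate([45, 785, 0]) cube([86, 86, 719]);
translate([479, 785, 0]) cube([86, 86, 719]);
translate([167, -566, 0]) {
  translate([0, 0, 339]) cube([276, 336, 42]);
  cube([38, 38, 339]);
  translate([238, 0, 0]) cube([38, 38, 339]);
  translate([0, 298, 0]) cube([38, 38, 339]);
  translate([238, 298, 0]) cube([38, 38, 339]);
}
translate([167, 1146, 0]) {
  translate([0, 0, 339]) cube([276, 336, 42]);
  cube([38, 38, 339]);
  translate([238, 0, 0]) cube([38, 38, 339]);
  translate([0, 298, 0]) cube([38, 38, 339]);
  translate([238, 298, 0]) cube([38, 38, 339]);
}
translate([-506, 290, 0]) {
  translate([0, 0, 339]) cube([276, 336, 42]);
  cube([38, 38, 339]);
  translate([238, 0, 0]) cube([38, 38, 339]);
  translate([0, 298, 0]) cube([38, 38, 339]);
  translate([238, 298, 0]) cube([38, 38, 339]);
}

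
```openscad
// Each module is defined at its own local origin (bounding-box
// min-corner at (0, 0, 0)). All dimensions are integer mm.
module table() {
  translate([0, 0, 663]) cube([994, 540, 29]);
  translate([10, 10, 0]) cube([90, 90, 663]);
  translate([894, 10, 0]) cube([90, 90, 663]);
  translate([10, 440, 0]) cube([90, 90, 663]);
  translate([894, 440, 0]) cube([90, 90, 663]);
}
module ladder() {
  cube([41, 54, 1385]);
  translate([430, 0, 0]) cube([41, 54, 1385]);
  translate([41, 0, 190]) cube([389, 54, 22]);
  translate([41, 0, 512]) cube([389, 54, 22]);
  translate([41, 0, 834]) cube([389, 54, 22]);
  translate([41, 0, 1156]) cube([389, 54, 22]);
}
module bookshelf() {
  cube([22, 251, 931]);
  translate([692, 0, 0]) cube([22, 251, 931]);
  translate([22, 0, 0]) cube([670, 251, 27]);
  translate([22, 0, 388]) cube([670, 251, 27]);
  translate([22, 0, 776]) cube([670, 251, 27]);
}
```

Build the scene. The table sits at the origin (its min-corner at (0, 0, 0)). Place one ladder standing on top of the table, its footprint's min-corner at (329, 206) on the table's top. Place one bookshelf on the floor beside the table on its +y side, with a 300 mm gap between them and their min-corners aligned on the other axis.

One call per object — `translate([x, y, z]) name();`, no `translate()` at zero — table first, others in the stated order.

table();
translate([329, 206, 692]) ladder();
translate([0, 840, 0]) bookshelf();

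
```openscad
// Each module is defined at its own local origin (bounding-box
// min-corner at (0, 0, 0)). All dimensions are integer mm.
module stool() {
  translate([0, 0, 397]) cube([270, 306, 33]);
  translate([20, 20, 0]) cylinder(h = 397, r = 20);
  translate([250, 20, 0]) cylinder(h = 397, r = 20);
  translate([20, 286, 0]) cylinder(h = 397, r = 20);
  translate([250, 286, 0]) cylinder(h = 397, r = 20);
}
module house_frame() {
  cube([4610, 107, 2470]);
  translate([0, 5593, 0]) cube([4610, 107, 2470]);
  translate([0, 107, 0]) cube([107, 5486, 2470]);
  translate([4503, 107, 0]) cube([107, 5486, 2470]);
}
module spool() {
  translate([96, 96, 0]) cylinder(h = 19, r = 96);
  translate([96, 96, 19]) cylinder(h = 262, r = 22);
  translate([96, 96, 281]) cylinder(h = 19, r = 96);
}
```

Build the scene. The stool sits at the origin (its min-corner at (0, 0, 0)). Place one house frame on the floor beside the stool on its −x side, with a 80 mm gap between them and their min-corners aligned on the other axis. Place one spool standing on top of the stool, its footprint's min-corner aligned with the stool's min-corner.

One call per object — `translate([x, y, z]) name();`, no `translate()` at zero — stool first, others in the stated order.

stool();
translate([-4690, 0, 0]) house_frame();
translate([0, 0, 430]) spool();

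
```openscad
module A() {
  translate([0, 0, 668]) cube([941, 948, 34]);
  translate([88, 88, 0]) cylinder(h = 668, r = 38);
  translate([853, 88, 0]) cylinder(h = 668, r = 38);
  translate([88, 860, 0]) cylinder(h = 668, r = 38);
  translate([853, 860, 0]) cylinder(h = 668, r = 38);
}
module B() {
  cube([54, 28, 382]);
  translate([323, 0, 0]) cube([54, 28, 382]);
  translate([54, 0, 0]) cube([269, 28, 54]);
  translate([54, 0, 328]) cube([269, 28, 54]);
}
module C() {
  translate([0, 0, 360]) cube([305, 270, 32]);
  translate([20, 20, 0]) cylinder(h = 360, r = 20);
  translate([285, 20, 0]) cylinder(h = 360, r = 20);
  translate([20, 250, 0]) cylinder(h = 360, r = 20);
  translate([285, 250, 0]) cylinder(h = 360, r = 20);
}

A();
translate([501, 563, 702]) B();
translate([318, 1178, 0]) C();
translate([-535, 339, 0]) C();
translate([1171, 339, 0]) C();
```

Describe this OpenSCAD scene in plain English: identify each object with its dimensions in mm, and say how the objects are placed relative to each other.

A is a rectangular dining table. The top is 941×948×34 mm with its upper surface at z = 702 mm. It stands on four round legs of 76 mm diameter, each leg's bounding box inset 50 mm from the nearest pair of top edges, running from the floor to the underside of the top.

B is a picture frame with a 269×274 mm rectangular opening (x by z) and a uniform 54 mm border on every side. Frame depth is 28 mm along y. It is built from two vertical stiles running the full outside height and two horizontal rails spanning the gap between the stiles.

C is a four-legged stool. The seat is 305×270 mm, 32 mm thick, top at z = 392 mm. It stands on four round legs, each 40 mm in diameter, from z = 0 to the seat underside, each leg's axis is inset half a diameter from the nearest pair of seat edges (so the leg's bounding box is flush with the corner).

The picture frame is on top of the table. Three stools sit around the table at the +y, −x, +x sides.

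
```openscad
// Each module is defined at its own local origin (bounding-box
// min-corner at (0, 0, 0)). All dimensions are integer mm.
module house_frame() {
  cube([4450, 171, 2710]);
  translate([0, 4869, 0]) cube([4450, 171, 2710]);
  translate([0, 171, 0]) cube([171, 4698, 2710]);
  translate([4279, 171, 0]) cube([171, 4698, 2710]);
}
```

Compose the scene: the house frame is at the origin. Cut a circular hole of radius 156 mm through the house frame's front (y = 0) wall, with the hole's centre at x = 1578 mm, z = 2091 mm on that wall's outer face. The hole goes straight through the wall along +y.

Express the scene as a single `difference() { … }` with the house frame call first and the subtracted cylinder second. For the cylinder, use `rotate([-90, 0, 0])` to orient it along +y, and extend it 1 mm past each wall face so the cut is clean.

difference() {
  house_frame();
  translate([1578, -1, 2091]) rotate([-90, 0, 0]) cylinder(h = 173, r = 156);
}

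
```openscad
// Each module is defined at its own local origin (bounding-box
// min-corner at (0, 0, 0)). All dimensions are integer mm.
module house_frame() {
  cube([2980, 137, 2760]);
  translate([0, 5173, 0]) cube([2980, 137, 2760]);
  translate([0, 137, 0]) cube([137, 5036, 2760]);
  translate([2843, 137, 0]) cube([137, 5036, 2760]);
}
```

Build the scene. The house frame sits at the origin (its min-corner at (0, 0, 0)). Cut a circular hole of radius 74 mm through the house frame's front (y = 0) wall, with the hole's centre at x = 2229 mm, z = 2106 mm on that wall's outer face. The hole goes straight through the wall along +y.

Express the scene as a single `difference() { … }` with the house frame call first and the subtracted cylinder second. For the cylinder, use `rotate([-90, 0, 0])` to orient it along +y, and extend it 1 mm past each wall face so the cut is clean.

difference() {
  house_frame();
  translate([2229, -1, 2106]) rotate([-90, 0, 0]) cylinder(h = 139, r = 74);
}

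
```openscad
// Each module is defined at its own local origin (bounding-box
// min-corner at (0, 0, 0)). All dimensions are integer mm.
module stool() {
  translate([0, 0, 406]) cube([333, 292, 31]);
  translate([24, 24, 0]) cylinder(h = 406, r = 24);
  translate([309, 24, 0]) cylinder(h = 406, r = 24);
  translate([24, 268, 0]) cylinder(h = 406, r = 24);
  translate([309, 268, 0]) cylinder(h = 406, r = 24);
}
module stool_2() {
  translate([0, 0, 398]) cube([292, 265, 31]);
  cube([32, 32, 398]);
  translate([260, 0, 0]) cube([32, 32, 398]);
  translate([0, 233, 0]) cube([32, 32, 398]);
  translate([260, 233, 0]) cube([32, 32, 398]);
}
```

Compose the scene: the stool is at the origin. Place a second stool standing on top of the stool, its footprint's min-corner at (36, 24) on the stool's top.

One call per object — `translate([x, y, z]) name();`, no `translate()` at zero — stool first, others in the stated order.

stool();
translate([36, 24, 437]) stool_2();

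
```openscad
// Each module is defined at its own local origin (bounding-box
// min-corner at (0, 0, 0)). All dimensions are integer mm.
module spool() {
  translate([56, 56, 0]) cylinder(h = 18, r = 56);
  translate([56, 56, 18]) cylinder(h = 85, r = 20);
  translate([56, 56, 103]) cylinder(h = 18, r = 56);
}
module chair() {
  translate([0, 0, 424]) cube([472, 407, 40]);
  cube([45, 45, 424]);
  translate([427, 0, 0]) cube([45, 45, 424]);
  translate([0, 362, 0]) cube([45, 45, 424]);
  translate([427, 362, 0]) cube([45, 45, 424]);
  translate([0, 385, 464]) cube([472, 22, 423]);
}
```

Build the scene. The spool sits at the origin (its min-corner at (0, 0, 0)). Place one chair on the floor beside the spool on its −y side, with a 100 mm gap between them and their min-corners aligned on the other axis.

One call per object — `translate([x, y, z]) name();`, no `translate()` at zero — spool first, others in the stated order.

spool();
translate([0, -507, 0]) chair();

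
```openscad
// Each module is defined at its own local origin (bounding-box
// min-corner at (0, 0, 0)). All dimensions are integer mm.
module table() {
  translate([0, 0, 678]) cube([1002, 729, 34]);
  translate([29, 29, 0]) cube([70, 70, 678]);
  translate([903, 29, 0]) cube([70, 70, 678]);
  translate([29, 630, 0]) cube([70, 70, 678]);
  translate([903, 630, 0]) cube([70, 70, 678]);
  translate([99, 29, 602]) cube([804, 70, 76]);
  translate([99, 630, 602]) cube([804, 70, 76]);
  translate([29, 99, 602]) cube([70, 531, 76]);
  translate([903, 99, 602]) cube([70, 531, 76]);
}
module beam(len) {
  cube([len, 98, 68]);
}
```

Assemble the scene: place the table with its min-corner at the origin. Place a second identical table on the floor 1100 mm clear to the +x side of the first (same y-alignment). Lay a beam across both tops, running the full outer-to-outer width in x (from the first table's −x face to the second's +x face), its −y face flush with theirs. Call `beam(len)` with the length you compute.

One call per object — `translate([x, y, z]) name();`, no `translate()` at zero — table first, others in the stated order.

table();
translate([2102, 0, 0]) table();
translate([0, 0, 712]) beam(3104);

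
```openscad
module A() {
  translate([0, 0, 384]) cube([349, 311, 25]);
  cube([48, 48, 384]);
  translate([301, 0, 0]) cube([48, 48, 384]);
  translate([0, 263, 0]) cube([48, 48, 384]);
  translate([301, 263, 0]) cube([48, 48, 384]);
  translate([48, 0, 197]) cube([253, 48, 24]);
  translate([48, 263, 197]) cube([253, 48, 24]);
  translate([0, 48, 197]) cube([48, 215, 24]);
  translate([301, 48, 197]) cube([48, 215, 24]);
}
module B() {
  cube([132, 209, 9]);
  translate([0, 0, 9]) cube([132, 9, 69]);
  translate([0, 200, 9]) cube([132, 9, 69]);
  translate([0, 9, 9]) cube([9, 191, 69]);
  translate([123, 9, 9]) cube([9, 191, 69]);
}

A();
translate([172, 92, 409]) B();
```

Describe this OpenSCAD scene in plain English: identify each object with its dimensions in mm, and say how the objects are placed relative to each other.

A is a four-legged stool. The seat is a 349×311×25 mm slab whose top surface is at z = 409 mm; four square legs, each 48×48 mm in cross-section, run from the floor (z = 0) to the underside of the seat, each flush with a corner of the seat. Four stretchers, 48 mm wide and 24 mm tall, connect adjacent legs with their undersides at z = 197 mm, each running between the inner faces of the legs it joins and aligned with the legs' outer faces on the other axis.

B is an open storage box with external size 132×209×78 mm and wall thickness 9 mm (the base is also 9 mm thick). The base covers the whole footprint; the four walls stand on the base, with the y-facing walls full-width and the x-facing walls fitting between their inner faces.

The open box is on top of the stool.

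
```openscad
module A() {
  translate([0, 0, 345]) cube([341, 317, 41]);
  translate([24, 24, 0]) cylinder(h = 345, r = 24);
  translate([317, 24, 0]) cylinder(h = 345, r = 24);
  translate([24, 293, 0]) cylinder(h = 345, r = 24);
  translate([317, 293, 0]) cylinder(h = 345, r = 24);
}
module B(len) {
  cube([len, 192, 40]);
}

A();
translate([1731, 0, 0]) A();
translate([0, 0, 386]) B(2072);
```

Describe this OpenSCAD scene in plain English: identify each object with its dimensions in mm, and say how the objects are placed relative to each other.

A is a four-legged stool. The seat is 341×317 mm, 41 mm thick, top at z = 386 mm. It stands on four round legs, each 48 mm in diameter, from z = 0 to the seat underside, each leg's axis is inset half a diameter from the nearest pair of seat edges (so the leg's bounding box is flush with the corner).

B is a rectangular beam 2072 mm long (x), 192 mm deep (y), 40 mm thick (z).

The beam spans the tops of two stools placed 1390 mm apart, resting at z = 386 mm.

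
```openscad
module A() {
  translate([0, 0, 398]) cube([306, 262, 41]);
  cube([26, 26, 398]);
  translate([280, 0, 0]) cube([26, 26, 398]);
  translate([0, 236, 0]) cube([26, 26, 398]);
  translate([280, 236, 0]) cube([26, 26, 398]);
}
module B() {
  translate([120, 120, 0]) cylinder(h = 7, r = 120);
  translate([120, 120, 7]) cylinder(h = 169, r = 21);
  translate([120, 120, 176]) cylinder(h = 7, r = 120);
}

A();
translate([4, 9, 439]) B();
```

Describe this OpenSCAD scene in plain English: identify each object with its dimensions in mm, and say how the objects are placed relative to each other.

A is a four-legged stool. The seat is 306×262 mm, 41 mm thick, top at z = 439 mm. It stands on four square legs, each 26×26 mm in cross-section, from z = 0 to the seat underside, each flush with a corner of the seat.

B is a spool: two coaxial disc flanges of radius 120 mm and thickness 7 mm, joined by a core cylinder of radius 21 mm and height 169 mm. The lower flange rests on z = 0 and the three cylinders share a vertical axis.

The spool is on top of the stool.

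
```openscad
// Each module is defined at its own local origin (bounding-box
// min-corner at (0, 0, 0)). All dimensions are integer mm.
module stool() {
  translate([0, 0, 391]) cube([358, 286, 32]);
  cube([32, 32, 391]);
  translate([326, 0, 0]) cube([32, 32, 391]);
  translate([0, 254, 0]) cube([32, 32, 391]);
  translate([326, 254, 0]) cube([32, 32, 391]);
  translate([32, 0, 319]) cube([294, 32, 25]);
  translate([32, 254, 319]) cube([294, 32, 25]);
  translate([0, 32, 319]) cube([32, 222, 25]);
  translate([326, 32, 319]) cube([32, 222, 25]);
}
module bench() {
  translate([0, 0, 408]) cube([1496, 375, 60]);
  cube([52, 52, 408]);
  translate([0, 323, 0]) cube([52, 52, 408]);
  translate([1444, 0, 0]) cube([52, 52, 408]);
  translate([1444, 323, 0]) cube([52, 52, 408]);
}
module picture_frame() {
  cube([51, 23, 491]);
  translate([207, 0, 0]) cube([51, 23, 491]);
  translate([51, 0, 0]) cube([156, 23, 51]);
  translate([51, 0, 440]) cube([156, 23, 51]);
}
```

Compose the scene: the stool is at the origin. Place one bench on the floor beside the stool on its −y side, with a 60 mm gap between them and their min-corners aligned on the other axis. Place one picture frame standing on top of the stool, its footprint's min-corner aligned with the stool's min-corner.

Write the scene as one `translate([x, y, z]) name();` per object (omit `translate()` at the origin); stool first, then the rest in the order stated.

stool();
translate([0, -435, 0]) bench();
translate([0, 0, 423]) picture_frame();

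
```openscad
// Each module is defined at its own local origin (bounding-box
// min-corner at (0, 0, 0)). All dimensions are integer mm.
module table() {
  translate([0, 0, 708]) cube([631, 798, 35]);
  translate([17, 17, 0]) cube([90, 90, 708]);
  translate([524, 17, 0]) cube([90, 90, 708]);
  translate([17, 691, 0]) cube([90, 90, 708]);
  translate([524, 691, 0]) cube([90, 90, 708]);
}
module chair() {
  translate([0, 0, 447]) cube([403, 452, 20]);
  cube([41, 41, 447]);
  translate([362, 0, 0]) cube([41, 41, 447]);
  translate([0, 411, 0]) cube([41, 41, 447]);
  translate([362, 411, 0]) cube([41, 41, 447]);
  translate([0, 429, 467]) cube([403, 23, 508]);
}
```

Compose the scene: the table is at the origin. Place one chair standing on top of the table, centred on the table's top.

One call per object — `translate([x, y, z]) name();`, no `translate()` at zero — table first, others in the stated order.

table();
translate([114, 173, 743]) chair();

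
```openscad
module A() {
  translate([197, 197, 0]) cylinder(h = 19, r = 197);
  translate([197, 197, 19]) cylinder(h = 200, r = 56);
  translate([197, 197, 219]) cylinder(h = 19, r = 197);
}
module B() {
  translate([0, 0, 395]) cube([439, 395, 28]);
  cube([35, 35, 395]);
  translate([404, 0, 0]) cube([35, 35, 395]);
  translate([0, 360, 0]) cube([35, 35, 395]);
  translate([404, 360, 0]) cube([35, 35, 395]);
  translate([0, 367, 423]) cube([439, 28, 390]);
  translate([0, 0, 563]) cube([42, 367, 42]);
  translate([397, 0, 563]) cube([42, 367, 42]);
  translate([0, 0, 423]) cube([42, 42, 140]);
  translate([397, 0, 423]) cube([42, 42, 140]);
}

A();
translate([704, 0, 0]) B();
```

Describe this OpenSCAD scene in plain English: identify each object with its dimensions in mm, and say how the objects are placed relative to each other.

A is a spool: two coaxial disc flanges of radius 197 mm and thickness 19 mm, joined by a core cylinder of radius 56 mm and height 200 mm. The lower flange rests on z = 0 and the three cylinders share a vertical axis.

B is a chair: 439×395 mm seat, 28 mm thick, top at z = 423 mm, on four 35 mm square corner legs flush with the seat edges. A 28 mm thick backrest slab spans the full seat width, extending 390 mm above the seat top, its back face flush with the seat's +y edge. Two armrests of 42×42 mm section run along each side from the seat's front edge to the front of the backrest, top faces 182 mm above the seat top and outer faces flush with the seat's x-edges; a 42×42 mm post under the front of each armrest stands on the seat at the front corner.

The chair is on the floor beside the spool on its +x side.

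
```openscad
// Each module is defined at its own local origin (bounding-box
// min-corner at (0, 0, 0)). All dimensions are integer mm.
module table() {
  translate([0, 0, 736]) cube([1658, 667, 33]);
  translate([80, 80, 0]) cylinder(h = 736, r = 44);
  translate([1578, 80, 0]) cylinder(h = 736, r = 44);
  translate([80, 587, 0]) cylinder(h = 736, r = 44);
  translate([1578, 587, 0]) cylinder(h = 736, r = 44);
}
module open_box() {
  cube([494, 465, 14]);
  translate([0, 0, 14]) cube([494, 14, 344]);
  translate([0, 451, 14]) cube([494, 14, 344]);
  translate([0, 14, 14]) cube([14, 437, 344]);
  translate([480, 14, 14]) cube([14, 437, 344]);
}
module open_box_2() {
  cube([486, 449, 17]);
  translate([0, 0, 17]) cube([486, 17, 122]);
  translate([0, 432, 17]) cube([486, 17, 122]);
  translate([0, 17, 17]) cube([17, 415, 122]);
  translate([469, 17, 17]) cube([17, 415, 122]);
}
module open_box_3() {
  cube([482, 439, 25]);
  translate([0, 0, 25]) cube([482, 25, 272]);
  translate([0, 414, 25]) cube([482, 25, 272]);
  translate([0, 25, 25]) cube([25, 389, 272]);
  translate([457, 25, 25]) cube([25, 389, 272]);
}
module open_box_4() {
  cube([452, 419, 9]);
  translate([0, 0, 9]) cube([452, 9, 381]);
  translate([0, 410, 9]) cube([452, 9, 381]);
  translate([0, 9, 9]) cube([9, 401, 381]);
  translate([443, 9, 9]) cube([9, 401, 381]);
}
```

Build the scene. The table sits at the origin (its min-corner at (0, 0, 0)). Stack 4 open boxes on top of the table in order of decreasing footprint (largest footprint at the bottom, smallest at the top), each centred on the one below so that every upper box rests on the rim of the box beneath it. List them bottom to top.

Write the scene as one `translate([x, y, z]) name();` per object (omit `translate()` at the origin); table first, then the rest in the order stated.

table();
translate([582, 101, 769]) open_box();
translate([586, 109, 1127]) open_box_2();
translate([588, 114, 1266]) open_box_3();
translate([603, 124, 1563]) open_box_4();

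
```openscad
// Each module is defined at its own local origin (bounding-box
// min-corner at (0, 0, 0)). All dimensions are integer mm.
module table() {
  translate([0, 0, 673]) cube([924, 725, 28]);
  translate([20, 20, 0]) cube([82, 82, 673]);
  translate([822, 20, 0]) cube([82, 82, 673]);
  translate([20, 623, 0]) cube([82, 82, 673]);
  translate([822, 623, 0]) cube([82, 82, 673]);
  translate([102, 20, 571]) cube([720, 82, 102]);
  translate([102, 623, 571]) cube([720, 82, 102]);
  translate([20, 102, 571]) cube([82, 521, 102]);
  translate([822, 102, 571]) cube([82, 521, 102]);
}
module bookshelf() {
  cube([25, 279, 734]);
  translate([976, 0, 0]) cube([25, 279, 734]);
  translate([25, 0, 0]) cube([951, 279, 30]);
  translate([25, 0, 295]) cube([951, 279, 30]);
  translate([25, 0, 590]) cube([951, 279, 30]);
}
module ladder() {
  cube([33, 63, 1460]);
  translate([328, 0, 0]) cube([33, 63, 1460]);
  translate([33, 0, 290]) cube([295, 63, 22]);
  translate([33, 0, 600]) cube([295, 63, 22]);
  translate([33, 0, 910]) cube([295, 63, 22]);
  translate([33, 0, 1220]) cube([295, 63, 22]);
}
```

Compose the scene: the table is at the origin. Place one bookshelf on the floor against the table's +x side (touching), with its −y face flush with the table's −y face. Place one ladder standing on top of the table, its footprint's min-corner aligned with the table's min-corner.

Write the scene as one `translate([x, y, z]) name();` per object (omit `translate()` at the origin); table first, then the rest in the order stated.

table();
translate([924, 0, 0]) bookshelf();
translate([0, 0, 701]) ladder();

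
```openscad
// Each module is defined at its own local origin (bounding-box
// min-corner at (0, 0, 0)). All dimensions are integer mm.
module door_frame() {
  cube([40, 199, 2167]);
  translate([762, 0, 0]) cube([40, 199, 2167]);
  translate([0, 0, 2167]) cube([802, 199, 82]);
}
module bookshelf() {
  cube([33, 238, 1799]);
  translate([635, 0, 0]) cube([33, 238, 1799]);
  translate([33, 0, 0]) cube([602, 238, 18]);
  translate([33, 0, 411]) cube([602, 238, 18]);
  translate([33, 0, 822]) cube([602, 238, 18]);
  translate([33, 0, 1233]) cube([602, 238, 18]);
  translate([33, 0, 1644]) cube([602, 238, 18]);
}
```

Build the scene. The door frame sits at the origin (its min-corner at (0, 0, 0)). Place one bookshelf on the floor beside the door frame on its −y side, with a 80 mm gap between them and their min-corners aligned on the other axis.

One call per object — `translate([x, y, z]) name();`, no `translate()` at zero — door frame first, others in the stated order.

door_frame();
translate([0, -318, 0]) bookshelf();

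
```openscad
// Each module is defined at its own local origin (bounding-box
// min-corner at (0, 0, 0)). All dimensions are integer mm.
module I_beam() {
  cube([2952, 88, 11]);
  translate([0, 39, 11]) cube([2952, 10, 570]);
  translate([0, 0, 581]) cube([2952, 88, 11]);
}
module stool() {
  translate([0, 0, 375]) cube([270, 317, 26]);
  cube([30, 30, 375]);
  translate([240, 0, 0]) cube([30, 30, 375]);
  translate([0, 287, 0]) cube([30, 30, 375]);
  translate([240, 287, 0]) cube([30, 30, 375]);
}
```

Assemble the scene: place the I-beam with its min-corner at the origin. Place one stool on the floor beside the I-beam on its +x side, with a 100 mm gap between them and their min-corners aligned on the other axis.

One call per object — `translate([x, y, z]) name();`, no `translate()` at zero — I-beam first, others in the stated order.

I_beam();
translate([3052, 0, 0]) stool();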